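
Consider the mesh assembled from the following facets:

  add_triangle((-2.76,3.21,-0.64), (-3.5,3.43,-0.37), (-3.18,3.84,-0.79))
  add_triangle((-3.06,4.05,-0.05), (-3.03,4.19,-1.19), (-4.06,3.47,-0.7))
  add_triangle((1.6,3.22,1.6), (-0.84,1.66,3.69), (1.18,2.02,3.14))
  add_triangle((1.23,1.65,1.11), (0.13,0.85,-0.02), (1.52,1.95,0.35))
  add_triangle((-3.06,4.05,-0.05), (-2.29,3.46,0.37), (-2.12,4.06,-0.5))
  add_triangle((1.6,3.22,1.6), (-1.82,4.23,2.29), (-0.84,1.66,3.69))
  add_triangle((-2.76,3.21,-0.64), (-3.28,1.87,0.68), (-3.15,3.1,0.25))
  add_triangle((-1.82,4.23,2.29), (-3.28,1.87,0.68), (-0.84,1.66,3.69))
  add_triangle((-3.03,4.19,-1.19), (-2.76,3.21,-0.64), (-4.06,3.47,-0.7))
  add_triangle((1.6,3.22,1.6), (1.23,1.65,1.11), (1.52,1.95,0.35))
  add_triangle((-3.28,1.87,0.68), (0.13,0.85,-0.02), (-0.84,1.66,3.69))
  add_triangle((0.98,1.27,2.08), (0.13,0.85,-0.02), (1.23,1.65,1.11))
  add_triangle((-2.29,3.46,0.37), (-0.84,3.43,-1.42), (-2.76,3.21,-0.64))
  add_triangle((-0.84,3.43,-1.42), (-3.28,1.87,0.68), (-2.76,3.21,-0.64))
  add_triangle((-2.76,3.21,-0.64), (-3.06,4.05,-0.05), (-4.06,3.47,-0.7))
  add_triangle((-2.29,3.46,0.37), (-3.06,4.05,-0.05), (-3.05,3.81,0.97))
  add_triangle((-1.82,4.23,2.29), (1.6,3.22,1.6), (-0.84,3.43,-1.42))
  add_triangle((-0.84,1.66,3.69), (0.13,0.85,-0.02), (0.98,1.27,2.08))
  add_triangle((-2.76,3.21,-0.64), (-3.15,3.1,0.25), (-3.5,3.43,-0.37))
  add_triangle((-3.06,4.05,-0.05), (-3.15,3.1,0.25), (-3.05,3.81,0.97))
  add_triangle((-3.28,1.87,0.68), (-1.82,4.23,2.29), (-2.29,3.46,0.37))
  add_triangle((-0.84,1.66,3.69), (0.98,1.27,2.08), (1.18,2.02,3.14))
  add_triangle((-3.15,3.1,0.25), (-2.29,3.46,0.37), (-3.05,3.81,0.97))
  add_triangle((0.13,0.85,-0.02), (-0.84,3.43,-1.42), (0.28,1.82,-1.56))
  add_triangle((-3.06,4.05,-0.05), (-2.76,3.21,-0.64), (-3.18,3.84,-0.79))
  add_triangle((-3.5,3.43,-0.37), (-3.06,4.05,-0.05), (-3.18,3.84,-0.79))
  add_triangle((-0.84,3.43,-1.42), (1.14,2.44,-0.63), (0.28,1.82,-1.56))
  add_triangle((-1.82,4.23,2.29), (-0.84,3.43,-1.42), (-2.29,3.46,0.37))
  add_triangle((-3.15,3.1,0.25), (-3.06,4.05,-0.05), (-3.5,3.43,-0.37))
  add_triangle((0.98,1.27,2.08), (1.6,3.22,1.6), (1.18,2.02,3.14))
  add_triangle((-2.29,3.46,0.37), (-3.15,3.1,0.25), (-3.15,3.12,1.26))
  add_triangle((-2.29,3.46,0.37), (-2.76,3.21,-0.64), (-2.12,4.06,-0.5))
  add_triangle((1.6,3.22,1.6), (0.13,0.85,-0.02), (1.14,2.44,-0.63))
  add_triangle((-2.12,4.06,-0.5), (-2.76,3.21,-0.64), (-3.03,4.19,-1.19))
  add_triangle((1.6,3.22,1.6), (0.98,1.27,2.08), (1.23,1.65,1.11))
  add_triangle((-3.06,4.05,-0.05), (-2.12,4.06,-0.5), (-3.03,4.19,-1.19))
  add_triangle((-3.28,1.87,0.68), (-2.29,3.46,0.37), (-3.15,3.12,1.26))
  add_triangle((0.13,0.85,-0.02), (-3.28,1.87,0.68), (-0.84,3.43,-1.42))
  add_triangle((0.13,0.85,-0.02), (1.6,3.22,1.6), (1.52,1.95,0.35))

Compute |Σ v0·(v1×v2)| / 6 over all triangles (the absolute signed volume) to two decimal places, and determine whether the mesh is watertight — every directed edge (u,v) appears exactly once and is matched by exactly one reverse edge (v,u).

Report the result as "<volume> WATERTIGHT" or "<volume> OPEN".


25.41 OPEN

Per-triangle v0·(v1×v2)/6:
  t1: +0.0132
  t2: +1.1653
  t3: +2.1797
  t4: -0.1440
  t5: +0.3624
  t6: +5.8623
  t7: +0.5036
  t8: +4.9008
  t9: -0.2067
  t10: +0.2220
  t11: -1.7717
  t12: -0.1643
  t13: +1.4657
  t14: -0.5295
  t15: -0.4344
  t16: +0.2703
  t17: +6.8328
  t18: -0.7421
  t19: -0.1745
  t20: +0.5212
  t21: +2.4355
  t22: +0.1534
  t23: -0.3811
  t24: -0.2936
  t25: -0.0548
  t26: +0.3937
  t27: +0.9588
  t28: +2.5249
  t29: +0.3554
  t30: +0.2630
  t31: +0.6377
  t32: -0.6639
  t33: -0.2719
  t34: -0.3549
  t35: +0.2646
  t36: +0.6868
  t37: -0.7907
  t38: -0.8166
  t39: +0.2279
Σ = +25.4067 → |volume| = 25.41

Directed edges: 117 total; 9 unmatched, e.g. (-3.28,1.87,0.68)→(-3.15,3.1,0.25) → open.


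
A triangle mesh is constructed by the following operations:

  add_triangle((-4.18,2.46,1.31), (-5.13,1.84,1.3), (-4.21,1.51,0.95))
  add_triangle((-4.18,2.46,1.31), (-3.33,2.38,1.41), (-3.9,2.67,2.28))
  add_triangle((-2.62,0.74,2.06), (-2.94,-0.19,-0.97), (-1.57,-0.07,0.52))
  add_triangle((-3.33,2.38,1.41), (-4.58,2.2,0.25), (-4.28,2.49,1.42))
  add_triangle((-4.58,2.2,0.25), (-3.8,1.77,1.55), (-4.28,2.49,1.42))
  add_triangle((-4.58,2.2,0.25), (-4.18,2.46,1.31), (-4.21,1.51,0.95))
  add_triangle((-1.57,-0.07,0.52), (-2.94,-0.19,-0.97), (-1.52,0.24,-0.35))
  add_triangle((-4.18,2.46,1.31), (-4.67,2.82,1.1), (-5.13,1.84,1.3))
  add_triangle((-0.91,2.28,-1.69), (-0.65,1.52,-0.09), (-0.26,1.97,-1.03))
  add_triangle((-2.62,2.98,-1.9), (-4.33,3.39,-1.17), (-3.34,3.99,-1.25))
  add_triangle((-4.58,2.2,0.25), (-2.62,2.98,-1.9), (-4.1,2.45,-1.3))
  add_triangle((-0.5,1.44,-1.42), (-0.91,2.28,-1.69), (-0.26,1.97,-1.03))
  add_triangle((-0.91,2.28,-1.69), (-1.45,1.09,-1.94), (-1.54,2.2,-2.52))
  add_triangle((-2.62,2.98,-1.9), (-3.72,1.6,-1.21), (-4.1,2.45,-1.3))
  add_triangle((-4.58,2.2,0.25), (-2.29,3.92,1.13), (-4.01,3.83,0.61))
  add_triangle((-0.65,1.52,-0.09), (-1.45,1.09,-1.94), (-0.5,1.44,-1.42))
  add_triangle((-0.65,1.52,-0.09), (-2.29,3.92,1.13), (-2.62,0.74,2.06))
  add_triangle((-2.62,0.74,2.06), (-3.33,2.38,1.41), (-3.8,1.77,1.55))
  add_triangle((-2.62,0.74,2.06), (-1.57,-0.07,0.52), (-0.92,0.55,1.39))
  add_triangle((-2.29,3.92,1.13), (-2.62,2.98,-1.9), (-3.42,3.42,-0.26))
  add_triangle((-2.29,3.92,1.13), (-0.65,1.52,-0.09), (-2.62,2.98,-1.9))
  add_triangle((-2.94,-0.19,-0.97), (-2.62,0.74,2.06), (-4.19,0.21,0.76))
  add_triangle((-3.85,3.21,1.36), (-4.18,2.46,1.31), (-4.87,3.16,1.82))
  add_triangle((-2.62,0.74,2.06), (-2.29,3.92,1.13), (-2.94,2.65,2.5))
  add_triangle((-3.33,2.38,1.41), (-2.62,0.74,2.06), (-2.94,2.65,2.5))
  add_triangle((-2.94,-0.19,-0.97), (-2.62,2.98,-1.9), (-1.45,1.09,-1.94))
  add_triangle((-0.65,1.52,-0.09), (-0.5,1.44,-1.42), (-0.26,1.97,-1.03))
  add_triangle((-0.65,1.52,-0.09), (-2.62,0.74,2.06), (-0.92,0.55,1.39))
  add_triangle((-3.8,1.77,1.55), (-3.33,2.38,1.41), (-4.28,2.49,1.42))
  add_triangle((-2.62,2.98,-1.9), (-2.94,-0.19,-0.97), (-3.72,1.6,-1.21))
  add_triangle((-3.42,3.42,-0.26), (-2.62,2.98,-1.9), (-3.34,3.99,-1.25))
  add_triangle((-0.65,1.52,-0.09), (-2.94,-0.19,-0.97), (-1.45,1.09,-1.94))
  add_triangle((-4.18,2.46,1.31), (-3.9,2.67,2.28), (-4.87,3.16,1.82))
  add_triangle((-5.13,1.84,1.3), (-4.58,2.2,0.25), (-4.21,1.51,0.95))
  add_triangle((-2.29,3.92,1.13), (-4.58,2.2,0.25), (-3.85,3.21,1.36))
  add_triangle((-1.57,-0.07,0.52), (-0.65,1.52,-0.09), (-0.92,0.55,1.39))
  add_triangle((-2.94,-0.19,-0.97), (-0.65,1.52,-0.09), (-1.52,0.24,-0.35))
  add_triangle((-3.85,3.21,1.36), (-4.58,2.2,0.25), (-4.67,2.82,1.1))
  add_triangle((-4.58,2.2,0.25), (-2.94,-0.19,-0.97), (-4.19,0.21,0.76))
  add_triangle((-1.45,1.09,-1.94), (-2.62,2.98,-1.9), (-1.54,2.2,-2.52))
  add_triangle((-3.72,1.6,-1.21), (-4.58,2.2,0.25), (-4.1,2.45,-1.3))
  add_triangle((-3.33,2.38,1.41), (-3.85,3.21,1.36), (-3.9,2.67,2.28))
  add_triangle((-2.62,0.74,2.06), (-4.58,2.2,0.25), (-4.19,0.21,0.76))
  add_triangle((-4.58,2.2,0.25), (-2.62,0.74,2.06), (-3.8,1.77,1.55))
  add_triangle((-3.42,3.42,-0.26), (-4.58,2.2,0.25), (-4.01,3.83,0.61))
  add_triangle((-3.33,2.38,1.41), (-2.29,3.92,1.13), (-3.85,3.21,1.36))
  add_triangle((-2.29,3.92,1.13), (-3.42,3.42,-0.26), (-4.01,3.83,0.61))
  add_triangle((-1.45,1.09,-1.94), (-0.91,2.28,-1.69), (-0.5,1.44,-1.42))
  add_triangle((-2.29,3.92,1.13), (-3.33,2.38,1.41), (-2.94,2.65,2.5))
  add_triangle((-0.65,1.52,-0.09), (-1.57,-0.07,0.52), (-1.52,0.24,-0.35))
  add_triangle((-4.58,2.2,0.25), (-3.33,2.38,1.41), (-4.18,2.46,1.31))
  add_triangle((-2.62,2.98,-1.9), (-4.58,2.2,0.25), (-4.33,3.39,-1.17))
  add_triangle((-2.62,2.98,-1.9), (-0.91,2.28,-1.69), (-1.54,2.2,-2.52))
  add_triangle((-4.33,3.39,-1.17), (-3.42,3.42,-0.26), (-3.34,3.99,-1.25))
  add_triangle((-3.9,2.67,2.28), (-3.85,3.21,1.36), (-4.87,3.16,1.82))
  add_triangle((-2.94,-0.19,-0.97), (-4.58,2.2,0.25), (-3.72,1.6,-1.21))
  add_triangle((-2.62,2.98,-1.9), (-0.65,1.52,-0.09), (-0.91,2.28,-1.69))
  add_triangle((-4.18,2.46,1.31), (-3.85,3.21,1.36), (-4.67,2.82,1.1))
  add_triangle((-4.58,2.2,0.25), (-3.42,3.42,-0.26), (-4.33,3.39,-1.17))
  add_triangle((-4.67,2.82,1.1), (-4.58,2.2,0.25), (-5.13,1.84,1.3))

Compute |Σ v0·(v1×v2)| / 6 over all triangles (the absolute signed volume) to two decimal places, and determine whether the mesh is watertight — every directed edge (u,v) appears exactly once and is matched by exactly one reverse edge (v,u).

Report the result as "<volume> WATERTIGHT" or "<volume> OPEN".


Per-triangle v0·(v1×v2)/6:
  t1: -0.0960
  t2: -0.2140
  t3: +0.4174
  t4: +0.2998
  t5: +0.4950
  t6: -0.6716
  t7: -0.1697
  t8: +0.3140
  t9: +0.2144
  t10: +0.9500
  t11: +1.2529
  t12: +0.0827
  t13: -0.0582
  t14: +0.4846
  t15: +0.6186
  t16: -0.3877
  t17: -0.4678
  t18: +0.5362
  t19: +0.0589
  t20: +1.8478
  t21: +0.7323
  t22: -0.2656
  t23: +0.1618
  t24: -0.8021
  t25: +1.0785
  t26: +1.6548
  t27: -0.1701
  t28: +0.4652
  t29: +0.1873
  t30: +0.9607
  t31: -0.4258
  t32: -1.1909
  t33: +0.1399
  t34: +0.0557
  t35: +1.4313
  t36: -0.4871
  t37: -0.0953
  t38: +0.3715
  t39: +2.2054
  t40: +0.5166
  t41: +0.7358
  t42: -0.1423
  t43: +2.4276
  t44: +0.4504
  t45: +1.1797
  t46: +0.3832
  t47: +0.9838
  t48: +0.1682
  t49: +1.5417
  t50: -0.3213
  t51: -0.2206
  t52: +0.1950
  t53: +0.5611
  t54: +0.8452
  t55: +0.4841
  t56: +1.5669
  t57: +0.5585
  t58: +0.2468
  t59: +1.4612
  t60: +0.8517
Σ = +25.9881 → |volume| = 25.99

Directed edges: 180 total, each appears once with its reverse present → watertight.

25.99 WATERTIGHT


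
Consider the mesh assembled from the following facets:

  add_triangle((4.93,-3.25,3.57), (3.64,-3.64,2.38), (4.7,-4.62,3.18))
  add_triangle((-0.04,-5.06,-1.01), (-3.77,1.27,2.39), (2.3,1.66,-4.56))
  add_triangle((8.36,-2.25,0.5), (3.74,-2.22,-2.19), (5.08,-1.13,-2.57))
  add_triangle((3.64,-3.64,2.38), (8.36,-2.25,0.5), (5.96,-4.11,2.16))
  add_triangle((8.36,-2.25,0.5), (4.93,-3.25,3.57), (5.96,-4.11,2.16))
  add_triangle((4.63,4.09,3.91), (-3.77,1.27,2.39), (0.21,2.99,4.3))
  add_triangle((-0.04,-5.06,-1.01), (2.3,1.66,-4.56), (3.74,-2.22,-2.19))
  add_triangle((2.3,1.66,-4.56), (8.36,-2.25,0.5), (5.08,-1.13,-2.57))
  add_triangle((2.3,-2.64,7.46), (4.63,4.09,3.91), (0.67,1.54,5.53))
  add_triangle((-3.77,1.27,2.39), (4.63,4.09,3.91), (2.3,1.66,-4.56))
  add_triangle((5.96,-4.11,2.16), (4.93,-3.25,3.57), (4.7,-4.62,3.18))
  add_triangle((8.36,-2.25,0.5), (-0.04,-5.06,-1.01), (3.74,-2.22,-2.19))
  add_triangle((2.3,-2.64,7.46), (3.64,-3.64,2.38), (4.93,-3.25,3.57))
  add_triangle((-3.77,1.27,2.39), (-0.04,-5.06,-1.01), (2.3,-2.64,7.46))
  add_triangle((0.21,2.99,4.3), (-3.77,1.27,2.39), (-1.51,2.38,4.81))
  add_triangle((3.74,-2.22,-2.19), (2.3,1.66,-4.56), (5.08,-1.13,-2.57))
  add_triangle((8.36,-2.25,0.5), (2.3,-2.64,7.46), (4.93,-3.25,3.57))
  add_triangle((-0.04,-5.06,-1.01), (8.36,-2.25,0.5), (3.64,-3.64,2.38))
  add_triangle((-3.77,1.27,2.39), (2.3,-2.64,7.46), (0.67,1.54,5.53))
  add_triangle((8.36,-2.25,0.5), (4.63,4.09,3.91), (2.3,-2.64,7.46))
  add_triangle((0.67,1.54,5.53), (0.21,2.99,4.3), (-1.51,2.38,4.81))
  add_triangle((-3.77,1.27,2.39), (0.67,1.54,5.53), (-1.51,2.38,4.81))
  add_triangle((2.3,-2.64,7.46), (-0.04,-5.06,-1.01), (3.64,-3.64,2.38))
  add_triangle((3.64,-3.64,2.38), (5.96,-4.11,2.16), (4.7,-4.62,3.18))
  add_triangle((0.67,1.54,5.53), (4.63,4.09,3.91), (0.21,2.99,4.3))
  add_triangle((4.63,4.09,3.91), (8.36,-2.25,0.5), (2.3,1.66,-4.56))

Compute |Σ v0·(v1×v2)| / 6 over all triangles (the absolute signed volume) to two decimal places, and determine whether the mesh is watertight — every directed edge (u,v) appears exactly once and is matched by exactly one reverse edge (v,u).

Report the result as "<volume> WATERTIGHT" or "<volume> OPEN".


Per-triangle v0·(v1×v2)/6:
  t1: -0.0922
  t2: +11.4723
  t3: +5.6566
  t4: -0.8646
  t5: +6.6028
  t6: +2.5727
  t7: +12.1310
  t8: +7.5729
  t9: +21.9331
  t10: +21.4837
  t11: +2.6622
  t12: +15.3498
  t13: +6.1420
  t14: +29.6428
  t15: +2.1969
  t16: +4.5393
  t17: +10.3986
  t18: +19.0121
  t19: +16.8729
  t20: +64.6726
  t21: +3.1593
  t22: +2.7273
  t23: +18.6313
  t24: +0.2043
  t25: +7.7268
  t26: +46.4629
Σ = +338.8694 → |volume| = 338.87

Directed edges: 78 total, each appears once with its reverse present → watertight.

338.87 WATERTIGHT


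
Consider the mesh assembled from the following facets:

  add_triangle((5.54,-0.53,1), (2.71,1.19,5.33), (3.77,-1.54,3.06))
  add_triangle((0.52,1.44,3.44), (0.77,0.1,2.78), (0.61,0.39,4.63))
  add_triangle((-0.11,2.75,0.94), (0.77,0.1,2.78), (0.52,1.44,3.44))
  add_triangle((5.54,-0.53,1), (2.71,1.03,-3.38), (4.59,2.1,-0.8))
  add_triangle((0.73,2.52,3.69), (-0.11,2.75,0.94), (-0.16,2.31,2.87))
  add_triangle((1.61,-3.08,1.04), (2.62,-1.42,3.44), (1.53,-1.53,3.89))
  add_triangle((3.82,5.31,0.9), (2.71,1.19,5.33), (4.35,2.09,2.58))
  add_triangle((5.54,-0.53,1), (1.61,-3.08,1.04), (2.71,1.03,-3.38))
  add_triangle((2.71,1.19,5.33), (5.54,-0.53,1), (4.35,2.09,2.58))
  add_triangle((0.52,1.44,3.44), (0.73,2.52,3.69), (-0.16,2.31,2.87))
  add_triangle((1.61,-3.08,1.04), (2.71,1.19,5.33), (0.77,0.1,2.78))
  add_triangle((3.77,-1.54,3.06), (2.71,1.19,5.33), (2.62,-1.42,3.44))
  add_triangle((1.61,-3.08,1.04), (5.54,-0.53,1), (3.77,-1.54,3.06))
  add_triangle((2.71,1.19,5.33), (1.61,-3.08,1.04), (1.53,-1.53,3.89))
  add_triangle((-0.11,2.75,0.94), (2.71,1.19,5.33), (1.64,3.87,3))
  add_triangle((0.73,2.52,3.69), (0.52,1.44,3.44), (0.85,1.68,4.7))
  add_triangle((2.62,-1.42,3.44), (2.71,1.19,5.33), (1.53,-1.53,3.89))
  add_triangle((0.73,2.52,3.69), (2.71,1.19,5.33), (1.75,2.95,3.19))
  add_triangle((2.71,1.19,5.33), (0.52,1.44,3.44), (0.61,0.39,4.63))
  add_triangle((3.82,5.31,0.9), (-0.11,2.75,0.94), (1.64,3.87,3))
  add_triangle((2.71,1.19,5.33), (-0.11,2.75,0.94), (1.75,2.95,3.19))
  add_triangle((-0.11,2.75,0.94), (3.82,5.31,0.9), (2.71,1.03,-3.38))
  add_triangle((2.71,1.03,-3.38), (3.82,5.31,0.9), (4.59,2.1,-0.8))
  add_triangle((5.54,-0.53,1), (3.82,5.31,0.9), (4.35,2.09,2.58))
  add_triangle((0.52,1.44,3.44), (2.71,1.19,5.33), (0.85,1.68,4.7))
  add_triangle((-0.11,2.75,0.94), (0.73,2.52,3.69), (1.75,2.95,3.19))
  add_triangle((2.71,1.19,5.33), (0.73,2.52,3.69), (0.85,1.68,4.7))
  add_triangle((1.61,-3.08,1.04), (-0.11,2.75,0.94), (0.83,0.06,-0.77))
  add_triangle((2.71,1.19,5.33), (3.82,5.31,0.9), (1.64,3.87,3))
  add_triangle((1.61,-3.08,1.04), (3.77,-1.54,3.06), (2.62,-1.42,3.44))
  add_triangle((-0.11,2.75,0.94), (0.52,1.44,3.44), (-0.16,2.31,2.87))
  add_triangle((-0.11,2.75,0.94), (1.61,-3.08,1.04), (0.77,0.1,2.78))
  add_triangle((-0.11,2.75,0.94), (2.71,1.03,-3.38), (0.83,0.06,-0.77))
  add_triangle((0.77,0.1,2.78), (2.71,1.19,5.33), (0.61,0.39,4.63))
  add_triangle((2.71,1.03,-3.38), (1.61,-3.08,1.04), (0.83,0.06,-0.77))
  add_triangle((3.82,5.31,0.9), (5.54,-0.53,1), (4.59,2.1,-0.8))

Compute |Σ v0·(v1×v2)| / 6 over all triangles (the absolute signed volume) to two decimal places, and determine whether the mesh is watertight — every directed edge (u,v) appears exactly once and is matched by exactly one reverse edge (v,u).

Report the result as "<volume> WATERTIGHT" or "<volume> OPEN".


106.65 WATERTIGHT

Per-triangle v0·(v1×v2)/6:
  t1: +8.4554
  t2: -0.3653
  t3: -0.3188
  t4: +7.1325
  t5: +0.8798
  t6: +2.1418
  t7: +9.2670
  t8: +9.5611
  t9: +8.8000
  t10: +0.4415
  t11: +2.3934
  t12: +2.5836
  t13: +5.6125
  t14: -3.6214
  t15: +1.9302
  t16: +0.1064
  t17: +2.7262
  t18: +2.4714
  t19: +1.7439
  t20: +3.8524
  t21: -1.4577
  t22: +5.7437
  t23: +7.6724
  t24: +8.9183
  t25: -0.2305
  t26: +1.5910
  t27: +1.6778
  t28: -1.3371
  t29: +9.0384
  t30: +2.0577
  t31: -0.6421
  t32: -1.1287
  t33: -0.4270
  t34: +0.4387
  t35: -0.0905
  t36: +9.0274
Σ = +106.6454 → |volume| = 106.65

Directed edges: 108 total, each appears once with its reverse present → watertight.


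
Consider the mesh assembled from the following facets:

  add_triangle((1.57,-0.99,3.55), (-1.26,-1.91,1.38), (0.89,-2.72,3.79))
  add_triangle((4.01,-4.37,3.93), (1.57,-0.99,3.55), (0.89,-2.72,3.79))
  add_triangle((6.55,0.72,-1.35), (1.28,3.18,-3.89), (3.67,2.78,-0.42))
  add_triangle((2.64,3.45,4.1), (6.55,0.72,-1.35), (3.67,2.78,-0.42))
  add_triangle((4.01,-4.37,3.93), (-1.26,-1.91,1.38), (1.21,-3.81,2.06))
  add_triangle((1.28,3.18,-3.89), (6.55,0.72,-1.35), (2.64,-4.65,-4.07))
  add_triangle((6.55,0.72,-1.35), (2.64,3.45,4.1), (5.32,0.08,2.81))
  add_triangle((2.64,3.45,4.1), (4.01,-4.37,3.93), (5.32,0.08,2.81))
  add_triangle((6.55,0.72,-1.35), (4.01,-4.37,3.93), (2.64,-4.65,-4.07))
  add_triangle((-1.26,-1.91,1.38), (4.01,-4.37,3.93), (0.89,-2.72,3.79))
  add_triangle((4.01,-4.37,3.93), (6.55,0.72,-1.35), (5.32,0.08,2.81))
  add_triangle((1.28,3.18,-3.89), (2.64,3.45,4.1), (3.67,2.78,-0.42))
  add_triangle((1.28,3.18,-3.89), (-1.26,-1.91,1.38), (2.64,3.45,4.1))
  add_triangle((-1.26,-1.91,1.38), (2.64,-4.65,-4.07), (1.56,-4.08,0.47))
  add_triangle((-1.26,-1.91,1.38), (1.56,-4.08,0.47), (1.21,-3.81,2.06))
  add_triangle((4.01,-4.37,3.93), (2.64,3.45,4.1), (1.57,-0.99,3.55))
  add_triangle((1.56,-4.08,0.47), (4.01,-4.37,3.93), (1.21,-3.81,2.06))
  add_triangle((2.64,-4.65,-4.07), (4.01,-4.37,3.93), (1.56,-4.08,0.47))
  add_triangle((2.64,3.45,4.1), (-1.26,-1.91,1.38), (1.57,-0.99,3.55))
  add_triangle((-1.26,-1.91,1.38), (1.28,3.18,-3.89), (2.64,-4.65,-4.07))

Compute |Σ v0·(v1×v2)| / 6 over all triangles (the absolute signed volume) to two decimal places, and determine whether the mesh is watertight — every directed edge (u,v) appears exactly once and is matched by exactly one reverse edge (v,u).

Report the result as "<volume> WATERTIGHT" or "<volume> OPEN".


205.33 WATERTIGHT

Per-triangle v0·(v1×v2)/6:
  t1: +1.1310
  t2: +3.7584
  t3: +10.5241
  t4: +10.8884
  t5: +2.4359
  t6: +31.2547
  t7: +16.0345
  t8: +16.1069
  t9: +44.1691
  t10: +3.3437
  t11: +17.8949
  t12: +9.2725
  t13: +1.5317
  t14: +5.5533
  t15: +1.9994
  t16: +7.7761
  t17: +3.1535
  t18: +9.3344
  t19: +4.3370
  t20: +4.8274
Σ = +205.3270 → |volume| = 205.33

Directed edges: 60 total, each appears once with its reverse present → watertight.


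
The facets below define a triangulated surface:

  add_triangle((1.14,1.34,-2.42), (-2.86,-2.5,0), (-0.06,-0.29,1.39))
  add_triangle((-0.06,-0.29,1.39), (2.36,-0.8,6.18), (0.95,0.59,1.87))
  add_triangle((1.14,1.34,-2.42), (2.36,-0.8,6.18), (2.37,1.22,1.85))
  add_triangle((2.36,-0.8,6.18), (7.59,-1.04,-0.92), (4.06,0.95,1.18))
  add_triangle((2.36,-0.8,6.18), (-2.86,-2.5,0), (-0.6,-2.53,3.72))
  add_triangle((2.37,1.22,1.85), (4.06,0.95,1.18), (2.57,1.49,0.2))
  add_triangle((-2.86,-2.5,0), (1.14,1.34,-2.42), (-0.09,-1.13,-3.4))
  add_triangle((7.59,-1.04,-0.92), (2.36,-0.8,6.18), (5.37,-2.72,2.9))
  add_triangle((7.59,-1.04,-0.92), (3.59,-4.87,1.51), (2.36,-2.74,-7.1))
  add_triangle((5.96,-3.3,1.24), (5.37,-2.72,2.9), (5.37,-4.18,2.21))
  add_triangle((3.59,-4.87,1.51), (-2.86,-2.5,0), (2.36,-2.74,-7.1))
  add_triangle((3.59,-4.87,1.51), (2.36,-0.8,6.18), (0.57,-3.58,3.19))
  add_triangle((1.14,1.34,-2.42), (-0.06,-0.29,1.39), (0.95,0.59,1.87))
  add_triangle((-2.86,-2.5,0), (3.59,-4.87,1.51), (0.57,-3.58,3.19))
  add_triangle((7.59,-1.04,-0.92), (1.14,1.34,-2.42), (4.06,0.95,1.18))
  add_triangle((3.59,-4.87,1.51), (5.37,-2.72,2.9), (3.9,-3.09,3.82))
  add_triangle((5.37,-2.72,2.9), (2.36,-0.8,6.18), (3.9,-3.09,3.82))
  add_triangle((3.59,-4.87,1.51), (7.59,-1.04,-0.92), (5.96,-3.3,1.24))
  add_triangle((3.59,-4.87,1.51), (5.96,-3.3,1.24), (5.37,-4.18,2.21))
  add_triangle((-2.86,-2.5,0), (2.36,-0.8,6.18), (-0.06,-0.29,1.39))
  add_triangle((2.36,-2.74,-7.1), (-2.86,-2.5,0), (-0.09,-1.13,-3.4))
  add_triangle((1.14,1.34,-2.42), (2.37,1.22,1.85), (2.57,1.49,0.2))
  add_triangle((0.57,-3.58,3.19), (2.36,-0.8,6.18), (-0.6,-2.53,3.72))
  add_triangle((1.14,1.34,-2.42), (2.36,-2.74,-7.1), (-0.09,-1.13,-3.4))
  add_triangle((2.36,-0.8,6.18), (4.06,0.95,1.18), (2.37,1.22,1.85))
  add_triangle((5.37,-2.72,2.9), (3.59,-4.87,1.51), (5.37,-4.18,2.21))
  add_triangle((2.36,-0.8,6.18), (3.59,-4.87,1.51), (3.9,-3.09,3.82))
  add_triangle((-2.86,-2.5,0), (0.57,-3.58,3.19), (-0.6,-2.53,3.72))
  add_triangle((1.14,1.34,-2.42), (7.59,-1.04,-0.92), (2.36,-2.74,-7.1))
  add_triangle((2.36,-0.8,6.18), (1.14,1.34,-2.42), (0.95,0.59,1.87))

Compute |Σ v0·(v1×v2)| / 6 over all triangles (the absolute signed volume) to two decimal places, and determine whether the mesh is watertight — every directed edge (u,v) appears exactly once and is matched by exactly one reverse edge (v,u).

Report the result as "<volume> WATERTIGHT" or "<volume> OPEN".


Per-triangle v0·(v1×v2)/6:
  t1: -0.0464
  t2: +0.4796
  t3: -1.3437
  t4: +13.3291
  t5: +0.8313
  t6: +0.9445
  t7: +1.7694
  t8: +14.0889
  t9: +43.6839
  t10: +2.4118
  t11: +30.5591
  t12: +12.9507
  t13: -0.0357
  t14: +9.2415
  t15: +7.5128
  t16: +5.1085
  t17: +5.5000
  t18: +4.7579
  t19: +2.2139
  t20: +1.1971
  t21: +4.2259
  t22: +0.3189
  t23: +5.2237
  t24: +3.3555
  t25: +3.5364
  t26: +1.3243
  t27: +3.6981
  t28: +4.1820
  t29: +19.8723
  t30: +1.5196
Σ = +202.4109 → |volume| = 202.41

Directed edges: 90 total; 6 unmatched, e.g. (4.06,0.95,1.18)→(2.57,1.49,0.2) → open.

202.41 OPEN


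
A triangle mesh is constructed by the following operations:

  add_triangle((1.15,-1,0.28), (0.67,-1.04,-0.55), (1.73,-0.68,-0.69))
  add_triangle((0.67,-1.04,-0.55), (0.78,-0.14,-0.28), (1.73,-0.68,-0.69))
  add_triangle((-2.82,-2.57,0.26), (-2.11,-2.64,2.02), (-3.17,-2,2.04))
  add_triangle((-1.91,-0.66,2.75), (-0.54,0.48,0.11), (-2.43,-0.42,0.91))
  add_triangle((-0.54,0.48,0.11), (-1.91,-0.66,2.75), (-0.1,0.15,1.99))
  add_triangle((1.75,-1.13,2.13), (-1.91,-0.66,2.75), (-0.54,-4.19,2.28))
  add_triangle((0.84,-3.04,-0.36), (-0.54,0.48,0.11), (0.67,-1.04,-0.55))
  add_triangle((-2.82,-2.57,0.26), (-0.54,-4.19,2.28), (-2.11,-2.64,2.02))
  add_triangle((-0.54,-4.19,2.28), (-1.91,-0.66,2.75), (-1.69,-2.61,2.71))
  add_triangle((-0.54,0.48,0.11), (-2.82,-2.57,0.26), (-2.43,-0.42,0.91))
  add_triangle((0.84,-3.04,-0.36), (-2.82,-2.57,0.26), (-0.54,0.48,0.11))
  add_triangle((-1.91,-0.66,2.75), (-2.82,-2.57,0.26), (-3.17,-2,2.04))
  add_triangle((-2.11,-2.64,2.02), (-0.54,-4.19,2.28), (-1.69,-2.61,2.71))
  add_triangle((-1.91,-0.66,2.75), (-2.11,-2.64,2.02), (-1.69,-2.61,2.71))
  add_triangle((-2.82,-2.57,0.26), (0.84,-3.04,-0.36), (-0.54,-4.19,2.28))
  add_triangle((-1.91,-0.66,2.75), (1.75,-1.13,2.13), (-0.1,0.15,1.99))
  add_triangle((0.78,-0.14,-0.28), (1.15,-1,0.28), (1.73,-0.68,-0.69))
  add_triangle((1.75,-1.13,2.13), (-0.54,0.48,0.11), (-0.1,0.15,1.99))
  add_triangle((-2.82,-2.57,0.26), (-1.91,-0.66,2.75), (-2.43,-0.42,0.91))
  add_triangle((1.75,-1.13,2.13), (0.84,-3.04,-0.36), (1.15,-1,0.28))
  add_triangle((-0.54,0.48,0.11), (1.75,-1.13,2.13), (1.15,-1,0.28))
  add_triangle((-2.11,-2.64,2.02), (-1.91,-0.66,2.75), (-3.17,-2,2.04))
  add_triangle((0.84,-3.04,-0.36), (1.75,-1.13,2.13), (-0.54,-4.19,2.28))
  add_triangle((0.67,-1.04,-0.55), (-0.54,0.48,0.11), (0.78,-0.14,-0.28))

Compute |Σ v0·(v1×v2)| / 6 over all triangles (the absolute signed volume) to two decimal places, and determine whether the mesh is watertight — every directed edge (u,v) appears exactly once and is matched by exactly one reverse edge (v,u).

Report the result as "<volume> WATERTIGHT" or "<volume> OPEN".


Per-triangle v0·(v1×v2)/6:
  t1: +0.2101
  t2: +0.0066
  t3: +1.3517
  t4: +0.4601
  t5: +0.4309
  t6: +5.0959
  t7: +0.0778
  t8: +2.4210
  t9: +0.6163
  t10: +0.2626
  t11: +0.0214
  t12: -0.1877
  t13: +1.0425
  t14: +0.8249
  t15: +4.4800
  t16: +1.2926
  t17: +0.0404
  t18: +0.0618
  t19: +1.8225
  t20: +0.7119
  t21: -0.0147
  t22: +1.2423
  t23: +3.9697
  t24: +0.0254
Σ = +26.2661 → |volume| = 26.27

Directed edges: 72 total; 6 unmatched, e.g. (1.15,-1,0.28)→(0.67,-1.04,-0.55) → open.

26.27 OPEN


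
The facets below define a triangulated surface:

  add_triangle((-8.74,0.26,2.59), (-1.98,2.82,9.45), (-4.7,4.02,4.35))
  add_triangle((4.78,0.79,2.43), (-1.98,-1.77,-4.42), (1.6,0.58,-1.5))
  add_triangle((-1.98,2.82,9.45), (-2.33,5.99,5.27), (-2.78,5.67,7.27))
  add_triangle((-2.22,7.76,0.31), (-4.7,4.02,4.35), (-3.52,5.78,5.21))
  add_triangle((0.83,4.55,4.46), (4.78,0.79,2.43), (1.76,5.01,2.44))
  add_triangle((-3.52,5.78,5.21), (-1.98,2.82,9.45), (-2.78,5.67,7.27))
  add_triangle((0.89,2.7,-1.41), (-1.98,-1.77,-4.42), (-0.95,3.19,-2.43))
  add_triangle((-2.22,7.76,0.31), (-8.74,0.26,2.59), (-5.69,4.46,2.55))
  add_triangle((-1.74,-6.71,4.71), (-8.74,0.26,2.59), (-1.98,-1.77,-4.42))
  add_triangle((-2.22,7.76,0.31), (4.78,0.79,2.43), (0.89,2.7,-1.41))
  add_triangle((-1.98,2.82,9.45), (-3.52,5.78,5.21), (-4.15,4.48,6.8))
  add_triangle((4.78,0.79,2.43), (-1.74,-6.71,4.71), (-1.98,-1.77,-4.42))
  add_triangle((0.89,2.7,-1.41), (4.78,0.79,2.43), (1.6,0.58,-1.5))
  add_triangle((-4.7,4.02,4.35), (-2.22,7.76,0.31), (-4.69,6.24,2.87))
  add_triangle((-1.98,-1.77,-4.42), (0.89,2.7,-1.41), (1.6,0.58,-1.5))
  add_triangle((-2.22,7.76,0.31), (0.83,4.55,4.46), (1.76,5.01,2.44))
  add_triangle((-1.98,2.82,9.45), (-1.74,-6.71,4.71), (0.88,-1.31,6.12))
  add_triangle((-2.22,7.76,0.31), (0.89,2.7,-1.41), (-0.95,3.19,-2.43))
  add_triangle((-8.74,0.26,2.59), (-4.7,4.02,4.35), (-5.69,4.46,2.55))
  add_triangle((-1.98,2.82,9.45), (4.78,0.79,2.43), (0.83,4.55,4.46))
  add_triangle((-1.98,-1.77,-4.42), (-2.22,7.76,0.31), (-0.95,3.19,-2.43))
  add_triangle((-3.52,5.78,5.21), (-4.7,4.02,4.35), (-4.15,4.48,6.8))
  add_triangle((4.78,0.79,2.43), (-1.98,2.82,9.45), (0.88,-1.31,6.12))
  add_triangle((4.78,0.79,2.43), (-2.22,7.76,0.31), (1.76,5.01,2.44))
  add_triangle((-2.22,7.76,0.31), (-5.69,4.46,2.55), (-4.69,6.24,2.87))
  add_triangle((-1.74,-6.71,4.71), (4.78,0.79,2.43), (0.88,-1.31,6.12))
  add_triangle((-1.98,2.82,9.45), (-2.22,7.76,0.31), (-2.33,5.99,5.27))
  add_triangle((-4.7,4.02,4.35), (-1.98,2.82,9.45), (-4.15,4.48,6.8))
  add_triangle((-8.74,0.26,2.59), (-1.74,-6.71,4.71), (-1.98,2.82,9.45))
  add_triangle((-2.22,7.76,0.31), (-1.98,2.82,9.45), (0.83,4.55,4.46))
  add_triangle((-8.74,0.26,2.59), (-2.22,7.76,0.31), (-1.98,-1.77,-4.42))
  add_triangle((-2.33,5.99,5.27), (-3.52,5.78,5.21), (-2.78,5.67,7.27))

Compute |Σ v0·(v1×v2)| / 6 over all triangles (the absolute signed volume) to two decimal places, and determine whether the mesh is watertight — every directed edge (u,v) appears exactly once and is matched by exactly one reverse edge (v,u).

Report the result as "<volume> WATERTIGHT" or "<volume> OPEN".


Per-triangle v0·(v1×v2)/6:
  t1: +38.2024
  t2: +3.5171
  t3: +1.9854
  t4: +12.7474
  t5: +9.7489
  t6: +5.0250
  t7: +4.3333
  t8: +11.8557
  t9: +60.4889
  t10: +14.9841
  t11: +8.7624
  t12: +23.8953
  t13: +4.2368
  t14: +3.7069
  t15: +4.1405
  t16: +11.4938
  t17: +31.3585
  t18: +5.5721
  t19: +13.6005
  t20: +26.6360
  t21: +8.0136
  t22: +4.9962
  t23: +26.3474
  t24: +4.5963
  t25: +6.0505
  t26: +22.5373
  t27: -0.1902
  t28: +2.9408
  t29: +104.1695
  t30: +32.2345
  t31: +57.0401
  t32: +2.8250
Σ = +567.8520 → |volume| = 567.85

Directed edges: 96 total; 6 unmatched, e.g. (-3.52,5.78,5.21)→(-2.22,7.76,0.31) → open.

567.85 OPEN


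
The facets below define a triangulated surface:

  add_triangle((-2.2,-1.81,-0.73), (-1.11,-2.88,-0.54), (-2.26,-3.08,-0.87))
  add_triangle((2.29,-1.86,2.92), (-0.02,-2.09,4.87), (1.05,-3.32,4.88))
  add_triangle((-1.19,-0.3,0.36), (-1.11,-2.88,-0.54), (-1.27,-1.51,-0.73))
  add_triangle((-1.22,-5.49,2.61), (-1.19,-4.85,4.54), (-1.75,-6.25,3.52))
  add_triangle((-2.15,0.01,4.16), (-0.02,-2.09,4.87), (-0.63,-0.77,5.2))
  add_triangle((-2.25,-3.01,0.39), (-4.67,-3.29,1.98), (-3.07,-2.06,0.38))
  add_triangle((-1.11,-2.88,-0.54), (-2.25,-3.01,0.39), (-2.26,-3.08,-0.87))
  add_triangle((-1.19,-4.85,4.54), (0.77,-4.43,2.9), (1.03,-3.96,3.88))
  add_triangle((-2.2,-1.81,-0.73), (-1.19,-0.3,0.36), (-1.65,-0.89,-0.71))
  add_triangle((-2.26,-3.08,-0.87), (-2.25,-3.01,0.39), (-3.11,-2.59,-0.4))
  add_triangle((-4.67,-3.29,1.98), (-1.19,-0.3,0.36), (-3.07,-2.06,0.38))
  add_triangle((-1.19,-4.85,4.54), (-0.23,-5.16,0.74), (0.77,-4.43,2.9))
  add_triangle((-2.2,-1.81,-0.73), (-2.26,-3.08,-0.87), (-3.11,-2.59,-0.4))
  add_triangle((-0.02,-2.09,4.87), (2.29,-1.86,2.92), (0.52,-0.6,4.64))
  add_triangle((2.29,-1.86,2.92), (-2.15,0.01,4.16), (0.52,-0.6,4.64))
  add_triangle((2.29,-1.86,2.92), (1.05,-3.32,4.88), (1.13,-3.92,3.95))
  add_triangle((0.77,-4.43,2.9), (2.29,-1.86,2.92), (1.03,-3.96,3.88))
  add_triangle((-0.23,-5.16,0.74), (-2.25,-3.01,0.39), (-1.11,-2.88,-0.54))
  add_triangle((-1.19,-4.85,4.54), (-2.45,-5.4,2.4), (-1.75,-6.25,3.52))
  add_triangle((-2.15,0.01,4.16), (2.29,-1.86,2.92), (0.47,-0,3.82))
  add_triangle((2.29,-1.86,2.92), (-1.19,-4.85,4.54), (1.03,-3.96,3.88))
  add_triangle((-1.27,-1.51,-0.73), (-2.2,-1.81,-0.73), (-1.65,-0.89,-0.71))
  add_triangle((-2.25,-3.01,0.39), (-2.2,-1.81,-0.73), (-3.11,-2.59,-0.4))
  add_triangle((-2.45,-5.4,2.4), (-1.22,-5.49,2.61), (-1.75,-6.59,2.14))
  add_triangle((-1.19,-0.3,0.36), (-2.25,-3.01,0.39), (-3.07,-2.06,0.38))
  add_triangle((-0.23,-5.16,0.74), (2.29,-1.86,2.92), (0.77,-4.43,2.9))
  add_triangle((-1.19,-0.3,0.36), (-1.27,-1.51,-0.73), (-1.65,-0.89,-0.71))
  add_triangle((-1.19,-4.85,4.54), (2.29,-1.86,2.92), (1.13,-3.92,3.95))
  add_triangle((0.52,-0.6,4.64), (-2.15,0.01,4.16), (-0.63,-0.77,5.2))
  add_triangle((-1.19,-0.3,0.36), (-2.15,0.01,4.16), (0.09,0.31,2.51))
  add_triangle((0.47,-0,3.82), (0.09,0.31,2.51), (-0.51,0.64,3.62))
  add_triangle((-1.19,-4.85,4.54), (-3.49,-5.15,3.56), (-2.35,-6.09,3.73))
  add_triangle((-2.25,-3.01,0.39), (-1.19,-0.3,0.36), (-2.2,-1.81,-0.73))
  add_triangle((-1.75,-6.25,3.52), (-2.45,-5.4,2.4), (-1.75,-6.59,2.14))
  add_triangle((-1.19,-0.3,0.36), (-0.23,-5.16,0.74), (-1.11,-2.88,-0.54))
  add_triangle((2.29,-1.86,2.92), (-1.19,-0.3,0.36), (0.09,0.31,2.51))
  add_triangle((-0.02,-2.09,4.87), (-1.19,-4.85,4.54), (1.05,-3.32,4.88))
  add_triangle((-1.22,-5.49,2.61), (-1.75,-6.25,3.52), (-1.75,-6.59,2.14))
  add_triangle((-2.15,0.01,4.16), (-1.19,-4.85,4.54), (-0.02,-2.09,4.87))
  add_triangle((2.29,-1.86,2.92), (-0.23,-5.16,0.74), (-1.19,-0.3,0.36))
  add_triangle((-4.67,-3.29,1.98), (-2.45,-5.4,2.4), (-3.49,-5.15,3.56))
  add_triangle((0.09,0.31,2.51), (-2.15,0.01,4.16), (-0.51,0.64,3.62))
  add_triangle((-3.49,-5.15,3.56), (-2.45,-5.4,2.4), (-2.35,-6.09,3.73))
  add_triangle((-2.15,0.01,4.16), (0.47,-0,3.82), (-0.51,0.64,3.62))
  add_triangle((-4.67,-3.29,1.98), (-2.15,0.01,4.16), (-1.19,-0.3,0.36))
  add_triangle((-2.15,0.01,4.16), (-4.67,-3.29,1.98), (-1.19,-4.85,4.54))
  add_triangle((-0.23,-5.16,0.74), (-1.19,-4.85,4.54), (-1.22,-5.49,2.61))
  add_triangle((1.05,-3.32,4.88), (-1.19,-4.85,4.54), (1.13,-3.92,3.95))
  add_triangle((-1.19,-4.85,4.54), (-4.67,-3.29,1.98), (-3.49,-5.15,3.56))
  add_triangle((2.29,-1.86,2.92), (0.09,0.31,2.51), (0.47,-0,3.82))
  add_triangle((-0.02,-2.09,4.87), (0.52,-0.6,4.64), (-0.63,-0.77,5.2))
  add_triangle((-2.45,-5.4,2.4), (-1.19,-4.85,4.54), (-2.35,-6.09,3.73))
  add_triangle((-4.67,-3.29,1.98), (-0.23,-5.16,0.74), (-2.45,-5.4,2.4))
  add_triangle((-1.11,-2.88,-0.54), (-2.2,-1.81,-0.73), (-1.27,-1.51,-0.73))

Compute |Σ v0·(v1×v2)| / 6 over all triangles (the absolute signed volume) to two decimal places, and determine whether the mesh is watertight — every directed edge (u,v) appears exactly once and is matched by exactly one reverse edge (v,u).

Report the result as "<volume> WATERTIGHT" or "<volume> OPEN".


Per-triangle v0·(v1×v2)/6:
  t1: -0.0098
  t2: +1.7631
  t3: -0.3679
  t4: +0.6819
  t5: +1.6435
  t6: +1.0672
  t7: +0.6445
  t8: +2.2772
  t9: +0.1699
  t10: +0.7630
  t11: +0.3746
  t12: +5.0953
  t13: +0.2842
  t14: +2.8651
  t15: -2.1675
  t16: +1.6949
  t17: +1.4403
  t18: +1.6990
  t19: +1.6548
  t20: +3.1398
  t21: +1.5231
  t22: +0.0806
  t23: -0.2555
  t24: -1.0920
  t25: -0.1917
  t26: +2.4140
  t27: -0.1806
  t28: -1.3705
  t29: +0.7113
  t30: -0.0778
  t31: +0.0994
  t32: +2.6745
  t33: +0.6037
  t34: +1.5991
  t35: -1.2320
  t36: -1.4324
  t37: +3.6854
  t38: +0.4715
  t39: +6.7302
  t40: -3.3317
  t41: +3.0974
  t42: -0.3204
  t43: +1.5348
  t44: +1.0785
  t45: +1.5327
  t46: +14.9318
  t47: +1.6981
  t48: +2.5737
  t49: +1.9577
  t50: +0.1219
  t51: +1.3268
  t52: +0.0442
  t53: +3.4581
  t54: +0.1933
Σ = +69.3706 → |volume| = 69.37

Directed edges: 162 total; 6 unmatched, e.g. (-2.25,-3.01,0.39)→(-4.67,-3.29,1.98) → open.

69.37 OPEN


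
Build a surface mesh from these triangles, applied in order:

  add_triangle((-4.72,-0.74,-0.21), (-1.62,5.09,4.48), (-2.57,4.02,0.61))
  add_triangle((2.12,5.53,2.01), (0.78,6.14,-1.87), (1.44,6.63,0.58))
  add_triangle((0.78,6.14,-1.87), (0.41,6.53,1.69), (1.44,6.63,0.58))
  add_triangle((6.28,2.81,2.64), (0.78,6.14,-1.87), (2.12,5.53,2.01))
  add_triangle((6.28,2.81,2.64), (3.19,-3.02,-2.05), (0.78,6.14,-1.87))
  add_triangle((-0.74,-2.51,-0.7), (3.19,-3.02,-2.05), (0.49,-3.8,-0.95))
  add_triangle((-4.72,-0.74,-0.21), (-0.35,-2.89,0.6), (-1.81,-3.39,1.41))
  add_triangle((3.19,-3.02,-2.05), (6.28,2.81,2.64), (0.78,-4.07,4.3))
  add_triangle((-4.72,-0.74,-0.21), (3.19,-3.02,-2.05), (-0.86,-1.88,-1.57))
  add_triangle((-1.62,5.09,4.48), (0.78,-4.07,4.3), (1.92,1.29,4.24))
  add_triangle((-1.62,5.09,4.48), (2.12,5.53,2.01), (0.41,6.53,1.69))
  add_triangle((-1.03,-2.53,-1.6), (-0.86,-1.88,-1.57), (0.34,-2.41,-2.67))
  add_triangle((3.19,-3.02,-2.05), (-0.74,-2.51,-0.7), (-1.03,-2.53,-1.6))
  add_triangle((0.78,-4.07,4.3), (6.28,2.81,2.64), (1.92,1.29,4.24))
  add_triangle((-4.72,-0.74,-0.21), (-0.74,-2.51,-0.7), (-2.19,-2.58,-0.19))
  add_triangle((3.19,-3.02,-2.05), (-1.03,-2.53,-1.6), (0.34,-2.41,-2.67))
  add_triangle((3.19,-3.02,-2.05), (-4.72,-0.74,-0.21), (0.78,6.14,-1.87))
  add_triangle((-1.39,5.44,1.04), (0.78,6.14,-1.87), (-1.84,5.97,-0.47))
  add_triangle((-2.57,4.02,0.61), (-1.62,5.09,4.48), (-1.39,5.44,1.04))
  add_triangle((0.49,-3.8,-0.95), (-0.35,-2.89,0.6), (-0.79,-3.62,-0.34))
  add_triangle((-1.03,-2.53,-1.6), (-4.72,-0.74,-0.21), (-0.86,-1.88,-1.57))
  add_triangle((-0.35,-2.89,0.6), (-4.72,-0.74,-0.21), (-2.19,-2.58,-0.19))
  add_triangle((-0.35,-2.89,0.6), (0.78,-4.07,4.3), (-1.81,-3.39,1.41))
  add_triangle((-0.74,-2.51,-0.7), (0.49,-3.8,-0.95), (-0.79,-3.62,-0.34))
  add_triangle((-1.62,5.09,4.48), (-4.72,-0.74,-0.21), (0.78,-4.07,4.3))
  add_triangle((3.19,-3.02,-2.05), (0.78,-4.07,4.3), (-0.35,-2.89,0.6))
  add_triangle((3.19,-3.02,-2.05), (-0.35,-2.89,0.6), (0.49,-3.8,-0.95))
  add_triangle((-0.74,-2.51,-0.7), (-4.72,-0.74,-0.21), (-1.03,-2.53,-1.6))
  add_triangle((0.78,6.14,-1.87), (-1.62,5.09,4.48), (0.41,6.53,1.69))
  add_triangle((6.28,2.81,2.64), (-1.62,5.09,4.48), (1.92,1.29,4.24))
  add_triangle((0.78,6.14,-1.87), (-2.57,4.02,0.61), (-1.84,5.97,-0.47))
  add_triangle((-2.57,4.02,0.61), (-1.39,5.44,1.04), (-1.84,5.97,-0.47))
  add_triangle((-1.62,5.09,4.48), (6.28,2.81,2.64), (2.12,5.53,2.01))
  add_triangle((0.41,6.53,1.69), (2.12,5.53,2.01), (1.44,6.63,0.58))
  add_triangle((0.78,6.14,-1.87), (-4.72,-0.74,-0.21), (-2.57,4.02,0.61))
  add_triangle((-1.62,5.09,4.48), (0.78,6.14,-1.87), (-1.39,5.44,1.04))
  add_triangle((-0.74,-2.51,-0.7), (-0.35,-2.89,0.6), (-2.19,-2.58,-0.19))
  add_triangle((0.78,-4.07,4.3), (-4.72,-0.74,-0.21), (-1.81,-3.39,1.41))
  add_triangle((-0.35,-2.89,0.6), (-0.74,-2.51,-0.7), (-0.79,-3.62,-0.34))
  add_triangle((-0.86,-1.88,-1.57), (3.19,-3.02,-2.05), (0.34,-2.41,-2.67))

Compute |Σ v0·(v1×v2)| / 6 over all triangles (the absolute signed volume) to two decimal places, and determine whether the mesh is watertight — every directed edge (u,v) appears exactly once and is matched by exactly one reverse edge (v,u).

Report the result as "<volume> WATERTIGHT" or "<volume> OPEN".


292.14 WATERTIGHT

Per-triangle v0·(v1×v2)/6:
  t1: +12.7933
  t2: +1.5106
  t3: +3.3662
  t4: +17.3206
  t5: +30.7848
  t6: +1.0010
  t7: +1.8201
  t8: +34.1741
  t9: -1.2324
  t10: +16.9413
  t11: +7.3238
  t12: +0.2580
  t13: +1.6703
  t14: +17.6692
  t15: +0.9994
  t16: +2.0574
  t17: +15.6509
  t18: +4.2997
  t19: +4.9515
  t20: +0.7941
  t21: +0.7203
  t22: +1.2895
  t23: +2.7619
  t24: +0.4383
  t25: +32.9435
  t26: +7.5587
  t27: +1.7530
  t28: +1.6840
  t29: +5.9440
  t30: +18.5656
  t31: -0.6272
  t32: +2.2088
  t33: +17.9389
  t34: +2.8364
  t35: +10.0562
  t36: +6.5869
  t37: +0.9519
  t38: +5.5069
  t39: +0.0225
  t40: -1.1550
Σ = +292.1388 → |volume| = 292.14

Directed edges: 120 total, each appears once with its reverse present → watertight.


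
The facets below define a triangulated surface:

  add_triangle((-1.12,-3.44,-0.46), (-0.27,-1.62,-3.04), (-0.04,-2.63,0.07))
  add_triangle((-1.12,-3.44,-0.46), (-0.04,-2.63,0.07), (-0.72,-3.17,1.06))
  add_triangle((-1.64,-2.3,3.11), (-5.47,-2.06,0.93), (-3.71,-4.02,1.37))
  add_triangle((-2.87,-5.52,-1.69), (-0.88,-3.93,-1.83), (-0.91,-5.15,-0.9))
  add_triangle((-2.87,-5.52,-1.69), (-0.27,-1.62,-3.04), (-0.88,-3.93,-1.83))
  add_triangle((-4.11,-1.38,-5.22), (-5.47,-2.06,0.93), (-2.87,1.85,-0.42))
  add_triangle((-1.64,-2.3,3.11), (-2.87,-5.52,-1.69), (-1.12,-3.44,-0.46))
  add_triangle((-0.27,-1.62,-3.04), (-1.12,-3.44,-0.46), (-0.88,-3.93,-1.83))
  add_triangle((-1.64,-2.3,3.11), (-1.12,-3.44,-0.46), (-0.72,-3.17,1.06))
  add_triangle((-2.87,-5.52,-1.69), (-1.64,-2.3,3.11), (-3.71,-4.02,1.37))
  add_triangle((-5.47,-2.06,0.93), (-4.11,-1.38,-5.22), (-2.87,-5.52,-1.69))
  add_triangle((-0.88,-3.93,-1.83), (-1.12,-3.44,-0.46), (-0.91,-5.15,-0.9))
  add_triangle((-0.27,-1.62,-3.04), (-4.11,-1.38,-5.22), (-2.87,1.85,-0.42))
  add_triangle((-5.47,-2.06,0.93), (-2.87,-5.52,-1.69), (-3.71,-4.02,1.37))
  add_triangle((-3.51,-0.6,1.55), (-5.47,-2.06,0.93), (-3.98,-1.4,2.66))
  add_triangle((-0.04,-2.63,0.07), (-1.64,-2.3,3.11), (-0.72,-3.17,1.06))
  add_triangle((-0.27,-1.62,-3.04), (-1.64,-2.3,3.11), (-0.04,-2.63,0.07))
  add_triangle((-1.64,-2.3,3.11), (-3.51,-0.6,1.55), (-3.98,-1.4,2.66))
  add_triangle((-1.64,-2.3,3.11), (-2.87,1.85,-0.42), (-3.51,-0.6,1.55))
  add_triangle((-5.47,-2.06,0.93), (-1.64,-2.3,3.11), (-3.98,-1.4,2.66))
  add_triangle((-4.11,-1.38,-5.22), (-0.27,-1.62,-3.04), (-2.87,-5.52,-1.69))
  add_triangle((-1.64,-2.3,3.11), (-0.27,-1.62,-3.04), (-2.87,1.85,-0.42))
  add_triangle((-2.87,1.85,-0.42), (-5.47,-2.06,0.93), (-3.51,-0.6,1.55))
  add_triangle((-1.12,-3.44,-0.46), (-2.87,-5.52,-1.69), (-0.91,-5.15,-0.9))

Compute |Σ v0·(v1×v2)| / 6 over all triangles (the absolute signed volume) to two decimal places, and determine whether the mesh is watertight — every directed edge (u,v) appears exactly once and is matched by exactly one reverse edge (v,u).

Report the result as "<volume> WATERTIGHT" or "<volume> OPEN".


Per-triangle v0·(v1×v2)/6:
  t1: +1.3836
  t2: +0.6190
  t3: +5.6359
  t4: +1.7436
  t5: +2.3927
  t6: +15.6758
  t7: +2.5884
  t8: -0.4542
  t9: +1.3697
  t10: +4.6215
  t11: +24.2867
  t12: -0.5250
  t13: +1.8196
  t14: +8.1995
  t15: +1.2193
  t16: +0.2114
  t17: -2.4970
  t18: -0.0618
  t19: +1.2731
  t20: +3.2971
  t21: +10.4660
  t22: -7.6931
  t23: +3.1445
  t24: +0.5484
Σ = +79.2646 → |volume| = 79.26

Directed edges: 72 total, each appears once with its reverse present → watertight.

79.26 WATERTIGHT


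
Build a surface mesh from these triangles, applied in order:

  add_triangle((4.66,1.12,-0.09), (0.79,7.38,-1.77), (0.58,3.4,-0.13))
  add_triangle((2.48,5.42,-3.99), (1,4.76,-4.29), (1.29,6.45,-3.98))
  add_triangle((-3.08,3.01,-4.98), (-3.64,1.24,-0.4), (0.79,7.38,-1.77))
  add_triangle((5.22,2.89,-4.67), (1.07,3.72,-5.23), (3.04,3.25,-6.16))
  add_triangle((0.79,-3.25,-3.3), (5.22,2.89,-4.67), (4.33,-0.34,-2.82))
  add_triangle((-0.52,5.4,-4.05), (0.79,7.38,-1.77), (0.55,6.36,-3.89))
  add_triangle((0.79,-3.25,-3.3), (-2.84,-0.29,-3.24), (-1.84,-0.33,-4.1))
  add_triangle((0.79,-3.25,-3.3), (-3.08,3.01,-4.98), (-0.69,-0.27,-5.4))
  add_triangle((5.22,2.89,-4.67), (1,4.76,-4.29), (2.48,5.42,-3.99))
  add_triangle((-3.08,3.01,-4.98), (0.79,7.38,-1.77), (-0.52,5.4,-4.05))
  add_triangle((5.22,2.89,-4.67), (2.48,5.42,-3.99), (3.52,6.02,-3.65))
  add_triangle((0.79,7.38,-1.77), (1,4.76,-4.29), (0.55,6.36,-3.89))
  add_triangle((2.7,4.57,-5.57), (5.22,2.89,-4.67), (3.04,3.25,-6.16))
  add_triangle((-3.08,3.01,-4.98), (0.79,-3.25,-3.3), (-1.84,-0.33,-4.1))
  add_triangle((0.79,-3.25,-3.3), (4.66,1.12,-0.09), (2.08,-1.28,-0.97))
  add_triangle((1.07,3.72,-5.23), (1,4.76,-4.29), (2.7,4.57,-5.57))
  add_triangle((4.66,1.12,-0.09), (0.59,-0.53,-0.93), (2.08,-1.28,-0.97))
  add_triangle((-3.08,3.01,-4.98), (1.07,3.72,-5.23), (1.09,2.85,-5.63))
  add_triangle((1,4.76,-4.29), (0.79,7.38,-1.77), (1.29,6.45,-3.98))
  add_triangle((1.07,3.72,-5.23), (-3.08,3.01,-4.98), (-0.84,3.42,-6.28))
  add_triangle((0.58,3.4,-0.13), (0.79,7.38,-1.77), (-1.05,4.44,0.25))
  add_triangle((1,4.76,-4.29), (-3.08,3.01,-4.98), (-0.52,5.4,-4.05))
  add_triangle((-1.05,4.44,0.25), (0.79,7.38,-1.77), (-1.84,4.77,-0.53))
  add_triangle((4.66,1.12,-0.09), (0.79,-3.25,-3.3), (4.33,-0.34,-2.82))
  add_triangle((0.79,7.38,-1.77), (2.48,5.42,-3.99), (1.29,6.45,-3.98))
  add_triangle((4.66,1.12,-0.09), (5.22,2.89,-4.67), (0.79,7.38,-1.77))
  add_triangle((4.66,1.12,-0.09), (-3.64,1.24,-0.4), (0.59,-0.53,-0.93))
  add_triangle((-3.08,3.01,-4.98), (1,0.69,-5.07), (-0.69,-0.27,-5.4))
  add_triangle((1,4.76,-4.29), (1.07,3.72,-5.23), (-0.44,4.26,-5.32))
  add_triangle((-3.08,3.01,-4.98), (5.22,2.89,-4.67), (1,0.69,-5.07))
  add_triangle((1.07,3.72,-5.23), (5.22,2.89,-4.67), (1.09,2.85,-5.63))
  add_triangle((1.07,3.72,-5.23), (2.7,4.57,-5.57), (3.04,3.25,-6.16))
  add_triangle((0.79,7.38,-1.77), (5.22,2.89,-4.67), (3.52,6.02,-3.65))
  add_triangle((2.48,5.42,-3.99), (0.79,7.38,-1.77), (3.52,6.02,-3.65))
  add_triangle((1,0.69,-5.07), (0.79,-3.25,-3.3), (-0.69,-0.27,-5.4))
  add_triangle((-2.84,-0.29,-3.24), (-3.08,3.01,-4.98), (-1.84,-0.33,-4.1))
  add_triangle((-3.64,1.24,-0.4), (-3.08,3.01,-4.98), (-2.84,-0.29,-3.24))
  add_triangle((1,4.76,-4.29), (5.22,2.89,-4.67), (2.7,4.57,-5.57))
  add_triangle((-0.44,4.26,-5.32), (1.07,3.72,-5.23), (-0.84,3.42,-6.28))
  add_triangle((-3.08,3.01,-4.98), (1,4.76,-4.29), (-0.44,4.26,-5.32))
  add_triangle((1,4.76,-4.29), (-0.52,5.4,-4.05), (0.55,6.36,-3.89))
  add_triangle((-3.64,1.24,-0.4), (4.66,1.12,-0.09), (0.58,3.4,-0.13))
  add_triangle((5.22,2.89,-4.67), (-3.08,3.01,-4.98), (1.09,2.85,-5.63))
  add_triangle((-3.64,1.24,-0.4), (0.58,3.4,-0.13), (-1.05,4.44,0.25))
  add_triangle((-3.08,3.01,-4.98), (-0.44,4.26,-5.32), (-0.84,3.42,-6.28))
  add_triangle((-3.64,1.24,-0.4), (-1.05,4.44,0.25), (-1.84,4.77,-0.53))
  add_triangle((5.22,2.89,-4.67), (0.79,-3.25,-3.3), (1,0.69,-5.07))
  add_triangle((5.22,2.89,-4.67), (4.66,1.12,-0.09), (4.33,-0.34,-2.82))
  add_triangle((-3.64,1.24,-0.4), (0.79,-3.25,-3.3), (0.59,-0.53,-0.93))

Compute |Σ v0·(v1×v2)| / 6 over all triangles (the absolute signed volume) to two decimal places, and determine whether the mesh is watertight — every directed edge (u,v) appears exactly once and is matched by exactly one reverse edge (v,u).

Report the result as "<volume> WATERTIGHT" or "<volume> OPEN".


Per-triangle v0·(v1×v2)/6:
  t1: +3.7803
  t2: +1.9969
  t3: +19.3302
  t4: -3.5364
  t5: +9.5561
  t6: +2.7504
  t7: +2.8718
  t8: +3.2309
  t9: +5.4725
  t10: +5.7774
  t11: +4.5103
  t12: +1.9331
  t13: +4.9039
  t14: +3.5697
  t15: +2.0567
  t16: +2.2592
  t17: -0.7847
  t18: +4.0962
  t19: +0.8540
  t20: -2.7545
  t21: +1.6354
  t22: +5.3814
  t23: +2.6497
  t24: +3.7882
  t25: +3.7017
  t26: +23.2870
  t27: -1.7542
  t28: +6.9083
  t29: +2.3271
  t30: +16.2106
  t31: +4.3149
  t32: +2.4825
  t33: -0.7406
  t34: +4.3594
  t35: +5.6041
  t36: +3.2472
  t37: +7.0237
  t38: +2.4600
  t39: +2.2763
  t40: +1.9595
  t41: +1.9083
  t42: -0.9959
  t43: -3.9764
  t44: -1.2773
  t45: +3.5279
  t46: +1.7302
  t47: +13.7023
  t48: +8.3753
  t49: -1.1231
Σ = +190.8673 → |volume| = 190.87

Directed edges: 147 total; 9 unmatched, e.g. (-3.64,1.24,-0.4)→(0.79,7.38,-1.77) → open.

190.87 OPEN
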